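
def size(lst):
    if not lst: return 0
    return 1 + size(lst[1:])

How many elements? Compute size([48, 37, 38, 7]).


size([48, 37, 38, 7]) = 1 + size([37, 38, 7])
size([37, 38, 7]) = 1 + size([38, 7])
size([38, 7]) = 1 + size([7])
size([7]) = 1 + size([])
size([]) = 0  (base case)
Unwinding: 1 + 1 + 1 + 1 + 0 = 4

4


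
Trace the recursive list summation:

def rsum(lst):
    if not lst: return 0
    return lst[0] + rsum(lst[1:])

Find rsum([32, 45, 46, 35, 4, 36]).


rsum([32, 45, 46, 35, 4, 36]) = 32 + rsum([45, 46, 35, 4, 36])
rsum([45, 46, 35, 4, 36]) = 45 + rsum([46, 35, 4, 36])
rsum([46, 35, 4, 36]) = 46 + rsum([35, 4, 36])
rsum([35, 4, 36]) = 35 + rsum([4, 36])
rsum([4, 36]) = 4 + rsum([36])
rsum([36]) = 36 + rsum([])
rsum([]) = 0  (base case)
Total: 32 + 45 + 46 + 35 + 4 + 36 + 0 = 198

198


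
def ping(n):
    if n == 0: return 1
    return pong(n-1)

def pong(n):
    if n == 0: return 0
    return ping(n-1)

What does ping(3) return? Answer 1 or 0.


ping(3) = pong(2)
pong(2) = ping(1)
ping(1) = pong(0)
pong(0) = 0  (base case)
Result: 0

0


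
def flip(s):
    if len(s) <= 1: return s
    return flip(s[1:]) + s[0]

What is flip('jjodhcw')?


flip('jjodhcw') = flip('jodhcw') + 'j'
flip('jodhcw') = flip('odhcw') + 'j'
flip('odhcw') = flip('dhcw') + 'o'
flip('dhcw') = flip('hcw') + 'd'
flip('hcw') = flip('cw') + 'h'
flip('cw') = flip('w') + 'c'
flip('w') = 'w'  (base case)
Concatenating: 'w' + 'c' + 'h' + 'd' + 'o' + 'j' + 'j' = 'wchdojj'

wchdojj


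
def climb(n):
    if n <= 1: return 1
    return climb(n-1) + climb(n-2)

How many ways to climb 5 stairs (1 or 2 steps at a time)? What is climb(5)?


Building up from base cases:
climb(0) = 1
climb(1) = 1
climb(2) = climb(1) + climb(0) = 1 + 1 = 2
climb(3) = climb(2) + climb(1) = 2 + 1 = 3
climb(4) = climb(3) + climb(2) = 3 + 2 = 5
climb(5) = climb(4) + climb(3) = 5 + 3 = 8

8


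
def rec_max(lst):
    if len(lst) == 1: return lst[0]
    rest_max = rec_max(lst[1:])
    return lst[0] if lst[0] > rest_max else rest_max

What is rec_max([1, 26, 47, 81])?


rec_max([1, 26, 47, 81]): compare 1 with rec_max([26, 47, 81])
rec_max([26, 47, 81]): compare 26 with rec_max([47, 81])
rec_max([47, 81]): compare 47 with rec_max([81])
rec_max([81]) = 81  (base case)
Compare 47 with 81 -> 81
Compare 26 with 81 -> 81
Compare 1 with 81 -> 81

81


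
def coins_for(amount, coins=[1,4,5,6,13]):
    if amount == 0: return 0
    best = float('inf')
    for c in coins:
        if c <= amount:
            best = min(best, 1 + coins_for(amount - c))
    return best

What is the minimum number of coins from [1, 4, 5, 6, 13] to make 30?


Building up with DP:
coins_for(0) = 0
coins_for(1) = min(1+coins_for(0)=1+0=1) = 1
coins_for(2) = min(1+coins_for(1)=1+1=2) = 2
coins_for(3) = min(1+coins_for(2)=1+2=3) = 3
coins_for(4) = min(1+coins_for(3)=1+3=4, 1+coins_for(0)=1+0=1) = 1
coins_for(5) = min(1+coins_for(4)=1+1=2, 1+coins_for(1)=1+1=2, 1+coins_for(0)=1+0=1) = 1
coins_for(6) = min(1+coins_for(5)=1+1=2, 1+coins_for(2)=1+2=3, 1+coins_for(1)=1+1=2, 1+coins_for(0)=1+0=1) = 1
coins_for(7) = min(1+coins_for(6)=1+1=2, 1+coins_for(3)=1+3=4, 1+coins_for(2)=1+2=3, 1+coins_for(1)=1+1=2) = 2
coins_for(8) = min(1+coins_for(7)=1+2=3, 1+coins_for(4)=1+1=2, 1+coins_for(3)=1+3=4, 1+coins_for(2)=1+2=3) = 2
coins_for(9) = min(1+coins_for(8)=1+2=3, 1+coins_for(5)=1+1=2, 1+coins_for(4)=1+1=2, 1+coins_for(3)=1+3=4) = 2
coins_for(10) = min(1+coins_for(9)=1+2=3, 1+coins_for(6)=1+1=2, 1+coins_for(5)=1+1=2, 1+coins_for(4)=1+1=2) = 2
coins_for(11) = min(1+coins_for(10)=1+2=3, 1+coins_for(7)=1+2=3, 1+coins_for(6)=1+1=2, 1+coins_for(5)=1+1=2) = 2
coins_for(12) = min(1+coins_for(11)=1+2=3, 1+coins_for(8)=1+2=3, 1+coins_for(7)=1+2=3, 1+coins_for(6)=1+1=2) = 2
coins_for(13) = min(1+coins_for(12)=1+2=3, 1+coins_for(9)=1+2=3, 1+coins_for(8)=1+2=3, 1+coins_for(7)=1+2=3, 1+coins_for(0)=1+0=1) = 1
coins_for(14) = min(1+coins_for(13)=1+1=2, 1+coins_for(10)=1+2=3, 1+coins_for(9)=1+2=3, 1+coins_for(8)=1+2=3, 1+coins_for(1)=1+1=2) = 2
coins_for(15) = min(1+coins_for(14)=1+2=3, 1+coins_for(11)=1+2=3, 1+coins_for(10)=1+2=3, 1+coins_for(9)=1+2=3, 1+coins_for(2)=1+2=3) = 3
coins_for(16) = min(1+coins_for(15)=1+3=4, 1+coins_for(12)=1+2=3, 1+coins_for(11)=1+2=3, 1+coins_for(10)=1+2=3, 1+coins_for(3)=1+3=4) = 3
coins_for(17) = min(1+coins_for(16)=1+3=4, 1+coins_for(13)=1+1=2, 1+coins_for(12)=1+2=3, 1+coins_for(11)=1+2=3, 1+coins_for(4)=1+1=2) = 2
coins_for(18) = min(1+coins_for(17)=1+2=3, 1+coins_for(14)=1+2=3, 1+coins_for(13)=1+1=2, 1+coins_for(12)=1+2=3, 1+coins_for(5)=1+1=2) = 2
coins_for(19) = min(1+coins_for(18)=1+2=3, 1+coins_for(15)=1+3=4, 1+coins_for(14)=1+2=3, 1+coins_for(13)=1+1=2, 1+coins_for(6)=1+1=2) = 2
coins_for(20) = min(1+coins_for(19)=1+2=3, 1+coins_for(16)=1+3=4, 1+coins_for(15)=1+3=4, 1+coins_for(14)=1+2=3, 1+coins_for(7)=1+2=3) = 3
coins_for(21) = min(1+coins_for(20)=1+3=4, 1+coins_for(17)=1+2=3, 1+coins_for(16)=1+3=4, 1+coins_for(15)=1+3=4, 1+coins_for(8)=1+2=3) = 3
coins_for(22) = min(1+coins_for(21)=1+3=4, 1+coins_for(18)=1+2=3, 1+coins_for(17)=1+2=3, 1+coins_for(16)=1+3=4, 1+coins_for(9)=1+2=3) = 3
coins_for(23) = min(1+coins_for(22)=1+3=4, 1+coins_for(19)=1+2=3, 1+coins_for(18)=1+2=3, 1+coins_for(17)=1+2=3, 1+coins_for(10)=1+2=3) = 3
coins_for(24) = min(1+coins_for(23)=1+3=4, 1+coins_for(20)=1+3=4, 1+coins_for(19)=1+2=3, 1+coins_for(18)=1+2=3, 1+coins_for(11)=1+2=3) = 3
coins_for(25) = min(1+coins_for(24)=1+3=4, 1+coins_for(21)=1+3=4, 1+coins_for(20)=1+3=4, 1+coins_for(19)=1+2=3, 1+coins_for(12)=1+2=3) = 3
coins_for(26) = min(1+coins_for(25)=1+3=4, 1+coins_for(22)=1+3=4, 1+coins_for(21)=1+3=4, 1+coins_for(20)=1+3=4, 1+coins_for(13)=1+1=2) = 2
coins_for(27) = min(1+coins_for(26)=1+2=3, 1+coins_for(23)=1+3=4, 1+coins_for(22)=1+3=4, 1+coins_for(21)=1+3=4, 1+coins_for(14)=1+2=3) = 3
coins_for(28) = min(1+coins_for(27)=1+3=4, 1+coins_for(24)=1+3=4, 1+coins_for(23)=1+3=4, 1+coins_for(22)=1+3=4, 1+coins_for(15)=1+3=4) = 4
coins_for(29) = min(1+coins_for(28)=1+4=5, 1+coins_for(25)=1+3=4, 1+coins_for(24)=1+3=4, 1+coins_for(23)=1+3=4, 1+coins_for(16)=1+3=4) = 4
coins_for(30) = min(1+coins_for(29)=1+4=5, 1+coins_for(26)=1+2=3, 1+coins_for(25)=1+3=4, 1+coins_for(24)=1+3=4, 1+coins_for(17)=1+2=3) = 3

3


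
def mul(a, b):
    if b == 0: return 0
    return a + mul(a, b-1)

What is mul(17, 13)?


mul(17, 13) = 17 + mul(17, 12)
mul(17, 12) = 17 + mul(17, 11)
mul(17, 11) = 17 + mul(17, 10)
mul(17, 10) = 17 + mul(17, 9)
mul(17, 9) = 17 + mul(17, 8)
mul(17, 8) = 17 + mul(17, 7)
mul(17, 7) = 17 + mul(17, 6)
mul(17, 6) = 17 + mul(17, 5)
mul(17, 5) = 17 + mul(17, 4)
mul(17, 4) = 17 + mul(17, 3)
mul(17, 3) = 17 + mul(17, 2)
mul(17, 2) = 17 + mul(17, 1)
mul(17, 1) = 17 + mul(17, 0)
mul(17, 0) = 0  (base case)
Total: 17 + 17 + 17 + 17 + 17 + 17 + 17 + 17 + 17 + 17 + 17 + 17 + 17 + 0 = 221

221


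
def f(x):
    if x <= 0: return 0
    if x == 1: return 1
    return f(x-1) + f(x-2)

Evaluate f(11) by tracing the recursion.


Computing f(11) bottom-up:
f(0) = 0
f(1) = 1
f(2) = f(1) + f(0) = 1 + 0 = 1
f(3) = f(2) + f(1) = 1 + 1 = 2
f(4) = f(3) + f(2) = 2 + 1 = 3
f(5) = f(4) + f(3) = 3 + 2 = 5
f(6) = f(5) + f(4) = 5 + 3 = 8
f(7) = f(6) + f(5) = 8 + 5 = 13
f(8) = f(7) + f(6) = 13 + 8 = 21
f(9) = f(8) + f(7) = 21 + 13 = 34
f(10) = f(9) + f(8) = 34 + 21 = 55
f(11) = f(10) + f(9) = 55 + 34 = 89

89


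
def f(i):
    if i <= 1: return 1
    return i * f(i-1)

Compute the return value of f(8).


f(8)
= 8 * f(7)
= 8 * 7 * f(6)
= 8 * 7 * 6 * f(5)
= 8 * 7 * 6 * 5 * f(4)
= 8 * 7 * 6 * 5 * 4 * f(3)
= 8 * 7 * 6 * 5 * 4 * 3 * f(2)
= 8 * 7 * 6 * 5 * 4 * 3 * 2 * f(1)
= 8 * 7 * 6 * 5 * 4 * 3 * 2 * 1
= 40320

40320


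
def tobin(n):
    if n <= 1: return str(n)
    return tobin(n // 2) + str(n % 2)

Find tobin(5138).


tobin(5138) = tobin(2569) + '0'
tobin(2569) = tobin(1284) + '1'
tobin(1284) = tobin(642) + '0'
tobin(642) = tobin(321) + '0'
tobin(321) = tobin(160) + '1'
tobin(160) = tobin(80) + '0'
tobin(80) = tobin(40) + '0'
tobin(40) = tobin(20) + '0'
tobin(20) = tobin(10) + '0'
tobin(10) = tobin(5) + '0'
tobin(5) = tobin(2) + '1'
tobin(2) = tobin(1) + '0'
tobin(1) = '1'  (base case)
Concatenating: '1' + '0' + '1' + '0' + '0' + '0' + '0' + '0' + '1' + '0' + '0' + '1' + '0' = '1010000010010'

1010000010010


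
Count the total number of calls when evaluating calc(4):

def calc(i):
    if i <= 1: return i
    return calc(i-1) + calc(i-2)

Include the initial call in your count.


Let C(n) = total calls for calc(n)
C(0) = 1, C(1) = 1
C(2) = 1 + C(1) + C(0) = 1 + 1 + 1 = 3
C(3) = 1 + C(2) + C(1) = 1 + 3 + 1 = 5
C(4) = 1 + C(3) + C(2) = 1 + 5 + 3 = 9

9


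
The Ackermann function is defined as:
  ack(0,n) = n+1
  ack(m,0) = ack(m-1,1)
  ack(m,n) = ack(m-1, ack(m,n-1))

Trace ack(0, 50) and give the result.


ack(0, 50) = 51
Result: ack(0, 50) = 51

51


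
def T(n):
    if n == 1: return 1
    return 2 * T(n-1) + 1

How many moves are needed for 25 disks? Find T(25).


T(25) = 2 * T(24) + 1
T(24) = 2 * T(23) + 1
T(23) = 2 * T(22) + 1
T(22) = 2 * T(21) + 1
T(21) = 2 * T(20) + 1
T(20) = 2 * T(19) + 1
T(19) = 2 * T(18) + 1
T(18) = 2 * T(17) + 1
T(17) = 2 * T(16) + 1
T(16) = 2 * T(15) + 1
T(15) = 2 * T(14) + 1
T(14) = 2 * T(13) + 1
T(13) = 2 * T(12) + 1
T(12) = 2 * T(11) + 1
T(11) = 2 * T(10) + 1
T(10) = 2 * T(9) + 1
T(9) = 2 * T(8) + 1
T(8) = 2 * T(7) + 1
T(7) = 2 * T(6) + 1
T(6) = 2 * T(5) + 1
T(5) = 2 * T(4) + 1
T(4) = 2 * T(3) + 1
T(3) = 2 * T(2) + 1
T(2) = 2 * T(1) + 1
T(1) = 1  (base case)
T(2) = 2 * 1 + 1 = 3
T(3) = 2 * 3 + 1 = 7
T(4) = 2 * 7 + 1 = 15
T(5) = 2 * 15 + 1 = 31
T(6) = 2 * 31 + 1 = 63
T(7) = 2 * 63 + 1 = 127
T(8) = 2 * 127 + 1 = 255
T(9) = 2 * 255 + 1 = 511
T(10) = 2 * 511 + 1 = 1023
T(11) = 2 * 1023 + 1 = 2047
T(12) = 2 * 2047 + 1 = 4095
T(13) = 2 * 4095 + 1 = 8191
T(14) = 2 * 8191 + 1 = 16383
T(15) = 2 * 16383 + 1 = 32767
T(16) = 2 * 32767 + 1 = 65535
T(17) = 2 * 65535 + 1 = 131071
T(18) = 2 * 131071 + 1 = 262143
T(19) = 2 * 262143 + 1 = 524287
T(20) = 2 * 524287 + 1 = 1048575
T(21) = 2 * 1048575 + 1 = 2097151
T(22) = 2 * 2097151 + 1 = 4194303
T(23) = 2 * 4194303 + 1 = 8388607
T(24) = 2 * 8388607 + 1 = 16777215
T(25) = 2 * 16777215 + 1 = 33554431

33554431


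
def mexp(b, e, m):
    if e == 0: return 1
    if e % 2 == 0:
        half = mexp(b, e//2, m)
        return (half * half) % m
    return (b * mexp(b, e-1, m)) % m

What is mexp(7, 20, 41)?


mexp(7, 20, 41): e is even, compute mexp(7, 10, 41)
  mexp(7, 10, 41): e is even, compute mexp(7, 5, 41)
    mexp(7, 5, 41): e is odd, compute mexp(7, 4, 41)
      mexp(7, 4, 41): e is even, compute mexp(7, 2, 41)
        mexp(7, 2, 41): e is even, compute mexp(7, 1, 41)
          mexp(7, 1, 41): e is odd, compute mexp(7, 0, 41)
          mexp(7, 0, 41) = 1
          (7 * 1) % 41 = 7
        half=7, (7*7) % 41 = 8
      half=8, (8*8) % 41 = 23
    (7 * 23) % 41 = 38
  half=38, (38*38) % 41 = 9
half=9, (9*9) % 41 = 40

40


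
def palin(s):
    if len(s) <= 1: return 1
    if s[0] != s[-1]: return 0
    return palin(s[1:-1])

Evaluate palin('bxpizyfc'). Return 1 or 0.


palin('bxpizyfc'): s[0]='b' != s[-1]='c' -> return 0
Result: 0 (not a palindrome)

0


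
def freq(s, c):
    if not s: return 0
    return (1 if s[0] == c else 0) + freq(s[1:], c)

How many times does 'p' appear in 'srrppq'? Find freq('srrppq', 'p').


s[0]='s' != 'p' -> 0
s[0]='r' != 'p' -> 0
s[0]='r' != 'p' -> 0
s[0]='p' == 'p' -> 1
s[0]='p' == 'p' -> 1
s[0]='q' != 'p' -> 0
Sum: 0 + 0 + 0 + 1 + 1 + 0 = 2

2


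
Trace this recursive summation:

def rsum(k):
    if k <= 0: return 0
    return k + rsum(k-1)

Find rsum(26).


rsum(26)
= 26 + 25 + 24 + 23 + 22 + 21 + 20 + 19 + 18 + 17 + 16 + 15 + 14 + 13 + 12 + 11 + 10 + 9 + 8 + 7 + 6 + 5 + 4 + 3 + 2 + 1 + rsum(0)
= 26 + 25 + 24 + 23 + 22 + 21 + 20 + 19 + 18 + 17 + 16 + 15 + 14 + 13 + 12 + 11 + 10 + 9 + 8 + 7 + 6 + 5 + 4 + 3 + 2 + 1 + 0
= 351

351


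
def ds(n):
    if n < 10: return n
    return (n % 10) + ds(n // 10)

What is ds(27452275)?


ds(27452275) = 5 + ds(2745227)
ds(2745227) = 7 + ds(274522)
ds(274522) = 2 + ds(27452)
ds(27452) = 2 + ds(2745)
ds(2745) = 5 + ds(274)
ds(274) = 4 + ds(27)
ds(27) = 7 + ds(2)
ds(2) = 2  (base case)
Total: 5 + 7 + 2 + 2 + 5 + 4 + 7 + 2 = 34

34


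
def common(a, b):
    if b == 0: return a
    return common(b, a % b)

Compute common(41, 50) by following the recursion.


common(41, 50) = common(50, 41)
common(50, 41) = common(41, 9)
common(41, 9) = common(9, 5)
common(9, 5) = common(5, 4)
common(5, 4) = common(4, 1)
common(4, 1) = common(1, 0)
common(1, 0) = 1  (base case)

1


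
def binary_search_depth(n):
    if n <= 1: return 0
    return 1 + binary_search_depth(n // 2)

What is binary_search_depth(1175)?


1175 / 2 = 587
587 / 2 = 293
293 / 2 = 146
146 / 2 = 73
73 / 2 = 36
36 / 2 = 18
18 / 2 = 9
9 / 2 = 4
4 / 2 = 2
2 / 2 = 1
Reached 1 after 10 halvings

10


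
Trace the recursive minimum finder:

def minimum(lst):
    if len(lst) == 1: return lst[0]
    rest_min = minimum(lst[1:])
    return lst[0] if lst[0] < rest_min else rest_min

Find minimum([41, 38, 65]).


minimum([41, 38, 65]): compare 41 with minimum([38, 65])
minimum([38, 65]): compare 38 with minimum([65])
minimum([65]) = 65  (base case)
Compare 38 with 65 -> 38
Compare 41 with 38 -> 38

38


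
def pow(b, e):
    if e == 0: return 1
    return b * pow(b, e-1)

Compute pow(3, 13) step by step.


pow(3, 13)
= 3 * pow(3, 12)
= 3 * 3 * pow(3, 11)
= 3 * 3 * 3 * pow(3, 10)
= 3 * 3 * 3 * 3 * pow(3, 9)
= 3 * 3 * 3 * 3 * 3 * pow(3, 8)
= 3 * 3 * 3 * 3 * 3 * 3 * pow(3, 7)
= 3 * 3 * 3 * 3 * 3 * 3 * 3 * pow(3, 6)
= 3 * 3 * 3 * 3 * 3 * 3 * 3 * 3 * pow(3, 5)
= 3 * 3 * 3 * 3 * 3 * 3 * 3 * 3 * 3 * pow(3, 4)
= 3 * 3 * 3 * 3 * 3 * 3 * 3 * 3 * 3 * 3 * pow(3, 3)
= 3 * 3 * 3 * 3 * 3 * 3 * 3 * 3 * 3 * 3 * 3 * pow(3, 2)
= 3 * 3 * 3 * 3 * 3 * 3 * 3 * 3 * 3 * 3 * 3 * 3 * pow(3, 1)
= 3 * 3 * 3 * 3 * 3 * 3 * 3 * 3 * 3 * 3 * 3 * 3 * 3 * pow(3, 0)
= 3 * 3 * 3 * 3 * 3 * 3 * 3 * 3 * 3 * 3 * 3 * 3 * 3 * 1
= 1594323

1594323


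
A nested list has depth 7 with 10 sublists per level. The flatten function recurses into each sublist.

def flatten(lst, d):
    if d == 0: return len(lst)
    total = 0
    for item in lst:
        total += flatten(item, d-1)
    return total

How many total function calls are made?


At depth 0 (root): 1 call
At depth 1: each of 1 parents calls flatten on 10 children = 10 calls
At depth 2: each of 10 parents calls flatten on 10 children = 100 calls
At depth 3: each of 100 parents calls flatten on 10 children = 1000 calls
At depth 4: each of 1000 parents calls flatten on 10 children = 10000 calls
At depth 5: each of 10000 parents calls flatten on 10 children = 100000 calls
At depth 6: each of 100000 parents calls flatten on 10 children = 1000000 calls
At depth 7: each of 1000000 parents calls flatten on 10 children = 10000000 calls
Total: 1 + 10 + 100 + 1000 + 10000 + 100000 + 1000000 + 10000000 = 11111111

11111111


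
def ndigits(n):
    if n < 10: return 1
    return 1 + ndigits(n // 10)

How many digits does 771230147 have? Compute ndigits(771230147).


ndigits(771230147) = 1 + ndigits(77123014)
ndigits(77123014) = 1 + ndigits(7712301)
ndigits(7712301) = 1 + ndigits(771230)
ndigits(771230) = 1 + ndigits(77123)
ndigits(77123) = 1 + ndigits(7712)
ndigits(7712) = 1 + ndigits(771)
ndigits(771) = 1 + ndigits(77)
ndigits(77) = 1 + ndigits(7)
ndigits(7) = 1  (base case: 7 < 10)
Unwinding: 1 + 1 + 1 + 1 + 1 + 1 + 1 + 1 + 1 = 9

9


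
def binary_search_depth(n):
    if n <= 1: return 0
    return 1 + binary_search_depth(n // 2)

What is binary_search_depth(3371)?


3371 / 2 = 1685
1685 / 2 = 842
842 / 2 = 421
421 / 2 = 210
210 / 2 = 105
105 / 2 = 52
52 / 2 = 26
26 / 2 = 13
13 / 2 = 6
6 / 2 = 3
3 / 2 = 1
Reached 1 after 11 halvings

11


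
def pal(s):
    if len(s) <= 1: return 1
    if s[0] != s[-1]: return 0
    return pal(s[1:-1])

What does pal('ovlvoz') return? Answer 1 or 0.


pal('ovlvoz'): s[0]='o' != s[-1]='z' -> return 0
Result: 0 (not a palindrome)

0


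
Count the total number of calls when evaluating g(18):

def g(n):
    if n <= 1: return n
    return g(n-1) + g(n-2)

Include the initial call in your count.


Let C(n) = total calls for g(n)
C(0) = 1, C(1) = 1
C(2) = 1 + C(1) + C(0) = 1 + 1 + 1 = 3
C(3) = 1 + C(2) + C(1) = 1 + 3 + 1 = 5
C(4) = 1 + C(3) + C(2) = 1 + 5 + 3 = 9
C(5) = 1 + C(4) + C(3) = 1 + 9 + 5 = 15
C(6) = 1 + C(5) + C(4) = 1 + 15 + 9 = 25
C(7) = 1 + C(6) + C(5) = 1 + 25 + 15 = 41
C(8) = 1 + C(7) + C(6) = 1 + 41 + 25 = 67
C(9) = 1 + C(8) + C(7) = 1 + 67 + 41 = 109
C(10) = 1 + C(9) + C(8) = 1 + 109 + 67 = 177
C(11) = 1 + C(10) + C(9) = 1 + 177 + 109 = 287
C(12) = 1 + C(11) + C(10) = 1 + 287 + 177 = 465
C(13) = 1 + C(12) + C(11) = 1 + 465 + 287 = 753
C(14) = 1 + C(13) + C(12) = 1 + 753 + 465 = 1219
C(15) = 1 + C(14) + C(13) = 1 + 1219 + 753 = 1973
C(16) = 1 + C(15) + C(14) = 1 + 1973 + 1219 = 3193
C(17) = 1 + C(16) + C(15) = 1 + 3193 + 1973 = 5167
C(18) = 1 + C(17) + C(16) = 1 + 5167 + 3193 = 8361

8361


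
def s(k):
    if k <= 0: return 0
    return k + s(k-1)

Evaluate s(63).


s(63)
= 63 + 62 + 61 + 60 + 59 + 58 + 57 + 56 + 55 + 54 + 53 + 52 + 51 + 50 + 49 + 48 + 47 + 46 + 45 + 44 + 43 + 42 + 41 + 40 + 39 + 38 + 37 + 36 + 35 + 34 + 33 + 32 + 31 + 30 + 29 + 28 + 27 + 26 + 25 + 24 + 23 + 22 + 21 + 20 + 19 + 18 + 17 + 16 + 15 + 14 + 13 + 12 + 11 + 10 + 9 + 8 + 7 + 6 + 5 + 4 + 3 + 2 + 1 + s(0)
= 63 + 62 + 61 + 60 + 59 + 58 + 57 + 56 + 55 + 54 + 53 + 52 + 51 + 50 + 49 + 48 + 47 + 46 + 45 + 44 + 43 + 42 + 41 + 40 + 39 + 38 + 37 + 36 + 35 + 34 + 33 + 32 + 31 + 30 + 29 + 28 + 27 + 26 + 25 + 24 + 23 + 22 + 21 + 20 + 19 + 18 + 17 + 16 + 15 + 14 + 13 + 12 + 11 + 10 + 9 + 8 + 7 + 6 + 5 + 4 + 3 + 2 + 1 + 0
= 2016

2016


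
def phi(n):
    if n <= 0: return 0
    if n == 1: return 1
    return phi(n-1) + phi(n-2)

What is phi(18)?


Computing phi(18) bottom-up:
phi(0) = 0
phi(1) = 1
phi(2) = phi(1) + phi(0) = 1 + 0 = 1
phi(3) = phi(2) + phi(1) = 1 + 1 = 2
phi(4) = phi(3) + phi(2) = 2 + 1 = 3
phi(5) = phi(4) + phi(3) = 3 + 2 = 5
phi(6) = phi(5) + phi(4) = 5 + 3 = 8
phi(7) = phi(6) + phi(5) = 8 + 5 = 13
phi(8) = phi(7) + phi(6) = 13 + 8 = 21
phi(9) = phi(8) + phi(7) = 21 + 13 = 34
phi(10) = phi(9) + phi(8) = 34 + 21 = 55
phi(11) = phi(10) + phi(9) = 55 + 34 = 89
phi(12) = phi(11) + phi(10) = 89 + 55 = 144
phi(13) = phi(12) + phi(11) = 144 + 89 = 233
phi(14) = phi(13) + phi(12) = 233 + 144 = 377
phi(15) = phi(14) + phi(13) = 377 + 233 = 610
phi(16) = phi(15) + phi(14) = 610 + 377 = 987
phi(17) = phi(16) + phi(15) = 987 + 610 = 1597
phi(18) = phi(17) + phi(16) = 1597 + 987 = 2584

2584


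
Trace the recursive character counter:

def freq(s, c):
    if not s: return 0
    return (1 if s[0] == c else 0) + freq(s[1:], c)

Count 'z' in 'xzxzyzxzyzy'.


s[0]='x' != 'z' -> 0
s[0]='z' == 'z' -> 1
s[0]='x' != 'z' -> 0
s[0]='z' == 'z' -> 1
s[0]='y' != 'z' -> 0
s[0]='z' == 'z' -> 1
s[0]='x' != 'z' -> 0
s[0]='z' == 'z' -> 1
s[0]='y' != 'z' -> 0
s[0]='z' == 'z' -> 1
s[0]='y' != 'z' -> 0
Sum: 0 + 1 + 0 + 1 + 0 + 1 + 0 + 1 + 0 + 1 + 0 = 5

5


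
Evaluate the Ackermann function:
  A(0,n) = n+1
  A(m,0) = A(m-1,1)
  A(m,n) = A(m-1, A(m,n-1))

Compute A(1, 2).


A(1, 2) = A(0, A(1, 1))
  A(1, 1) = A(0, A(1, 0))
    A(1, 0) = A(0, 1)
      A(0, 1) = 2
    = A(0, 2)
    A(0, 2) = 3
  = A(0, 3)
  A(0, 3) = 4
Result: A(1, 2) = 4

4


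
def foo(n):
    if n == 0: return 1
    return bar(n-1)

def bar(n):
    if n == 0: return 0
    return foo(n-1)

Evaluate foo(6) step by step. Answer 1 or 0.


foo(6) = bar(5)
bar(5) = foo(4)
foo(4) = bar(3)
bar(3) = foo(2)
foo(2) = bar(1)
bar(1) = foo(0)
foo(0) = 1  (base case)
Result: 1

1


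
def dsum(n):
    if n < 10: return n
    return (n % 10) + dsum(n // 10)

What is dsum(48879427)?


dsum(48879427) = 7 + dsum(4887942)
dsum(4887942) = 2 + dsum(488794)
dsum(488794) = 4 + dsum(48879)
dsum(48879) = 9 + dsum(4887)
dsum(4887) = 7 + dsum(488)
dsum(488) = 8 + dsum(48)
dsum(48) = 8 + dsum(4)
dsum(4) = 4  (base case)
Total: 7 + 2 + 4 + 9 + 7 + 8 + 8 + 4 = 49

49


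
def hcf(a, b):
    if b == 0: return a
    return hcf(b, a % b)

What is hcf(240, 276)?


hcf(240, 276) = hcf(276, 240)
hcf(276, 240) = hcf(240, 36)
hcf(240, 36) = hcf(36, 24)
hcf(36, 24) = hcf(24, 12)
hcf(24, 12) = hcf(12, 0)
hcf(12, 0) = 12  (base case)

12


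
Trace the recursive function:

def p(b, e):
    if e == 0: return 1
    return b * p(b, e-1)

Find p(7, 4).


p(7, 4)
= 7 * p(7, 3)
= 7 * 7 * p(7, 2)
= 7 * 7 * 7 * p(7, 1)
= 7 * 7 * 7 * 7 * p(7, 0)
= 7 * 7 * 7 * 7 * 1
= 2401

2401


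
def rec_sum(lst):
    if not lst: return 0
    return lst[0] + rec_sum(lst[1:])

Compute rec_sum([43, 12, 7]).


rec_sum([43, 12, 7]) = 43 + rec_sum([12, 7])
rec_sum([12, 7]) = 12 + rec_sum([7])
rec_sum([7]) = 7 + rec_sum([])
rec_sum([]) = 0  (base case)
Total: 43 + 12 + 7 + 0 = 62

62


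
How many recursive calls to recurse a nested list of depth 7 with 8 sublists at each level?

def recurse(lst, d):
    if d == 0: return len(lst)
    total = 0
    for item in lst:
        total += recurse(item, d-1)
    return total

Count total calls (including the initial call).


At depth 0 (root): 1 call
At depth 1: each of 1 parents calls recurse on 8 children = 8 calls
At depth 2: each of 8 parents calls recurse on 8 children = 64 calls
At depth 3: each of 64 parents calls recurse on 8 children = 512 calls
At depth 4: each of 512 parents calls recurse on 8 children = 4096 calls
At depth 5: each of 4096 parents calls recurse on 8 children = 32768 calls
At depth 6: each of 32768 parents calls recurse on 8 children = 262144 calls
At depth 7: each of 262144 parents calls recurse on 8 children = 2097152 calls
Total: 1 + 8 + 64 + 512 + 4096 + 32768 + 262144 + 2097152 = 2396745

2396745


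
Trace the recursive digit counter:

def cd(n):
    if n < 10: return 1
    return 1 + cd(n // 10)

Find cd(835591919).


cd(835591919) = 1 + cd(83559191)
cd(83559191) = 1 + cd(8355919)
cd(8355919) = 1 + cd(835591)
cd(835591) = 1 + cd(83559)
cd(83559) = 1 + cd(8355)
cd(8355) = 1 + cd(835)
cd(835) = 1 + cd(83)
cd(83) = 1 + cd(8)
cd(8) = 1  (base case: 8 < 10)
Unwinding: 1 + 1 + 1 + 1 + 1 + 1 + 1 + 1 + 1 = 9

9


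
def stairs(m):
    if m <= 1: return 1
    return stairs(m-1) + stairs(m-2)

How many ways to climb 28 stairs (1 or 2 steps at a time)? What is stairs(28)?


Building up from base cases:
stairs(0) = 1
stairs(1) = 1
stairs(2) = stairs(1) + stairs(0) = 1 + 1 = 2
stairs(3) = stairs(2) + stairs(1) = 2 + 1 = 3
stairs(4) = stairs(3) + stairs(2) = 3 + 2 = 5
stairs(5) = stairs(4) + stairs(3) = 5 + 3 = 8
stairs(6) = stairs(5) + stairs(4) = 8 + 5 = 13
stairs(7) = stairs(6) + stairs(5) = 13 + 8 = 21
stairs(8) = stairs(7) + stairs(6) = 21 + 13 = 34
stairs(9) = stairs(8) + stairs(7) = 34 + 21 = 55
stairs(10) = stairs(9) + stairs(8) = 55 + 34 = 89
stairs(11) = stairs(10) + stairs(9) = 89 + 55 = 144
stairs(12) = stairs(11) + stairs(10) = 144 + 89 = 233
stairs(13) = stairs(12) + stairs(11) = 233 + 144 = 377
stairs(14) = stairs(13) + stairs(12) = 377 + 233 = 610
stairs(15) = stairs(14) + stairs(13) = 610 + 377 = 987
stairs(16) = stairs(15) + stairs(14) = 987 + 610 = 1597
stairs(17) = stairs(16) + stairs(15) = 1597 + 987 = 2584
stairs(18) = stairs(17) + stairs(16) = 2584 + 1597 = 4181
stairs(19) = stairs(18) + stairs(17) = 4181 + 2584 = 6765
stairs(20) = stairs(19) + stairs(18) = 6765 + 4181 = 10946
stairs(21) = stairs(20) + stairs(19) = 10946 + 6765 = 17711
stairs(22) = stairs(21) + stairs(20) = 17711 + 10946 = 28657
stairs(23) = stairs(22) + stairs(21) = 28657 + 17711 = 46368
stairs(24) = stairs(23) + stairs(22) = 46368 + 28657 = 75025
stairs(25) = stairs(24) + stairs(23) = 75025 + 46368 = 121393
stairs(26) = stairs(25) + stairs(24) = 121393 + 75025 = 196418
stairs(27) = stairs(26) + stairs(25) = 196418 + 121393 = 317811
stairs(28) = stairs(27) + stairs(26) = 317811 + 196418 = 514229

514229


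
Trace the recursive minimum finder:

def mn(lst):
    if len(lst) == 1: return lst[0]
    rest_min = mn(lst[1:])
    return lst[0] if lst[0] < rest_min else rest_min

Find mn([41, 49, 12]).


mn([41, 49, 12]): compare 41 with mn([49, 12])
mn([49, 12]): compare 49 with mn([12])
mn([12]) = 12  (base case)
Compare 49 with 12 -> 12
Compare 41 with 12 -> 12

12


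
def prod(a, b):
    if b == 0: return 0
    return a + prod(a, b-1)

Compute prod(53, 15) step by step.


prod(53, 15) = 53 + prod(53, 14)
prod(53, 14) = 53 + prod(53, 13)
prod(53, 13) = 53 + prod(53, 12)
prod(53, 12) = 53 + prod(53, 11)
prod(53, 11) = 53 + prod(53, 10)
prod(53, 10) = 53 + prod(53, 9)
prod(53, 9) = 53 + prod(53, 8)
prod(53, 8) = 53 + prod(53, 7)
prod(53, 7) = 53 + prod(53, 6)
prod(53, 6) = 53 + prod(53, 5)
prod(53, 5) = 53 + prod(53, 4)
prod(53, 4) = 53 + prod(53, 3)
prod(53, 3) = 53 + prod(53, 2)
prod(53, 2) = 53 + prod(53, 1)
prod(53, 1) = 53 + prod(53, 0)
prod(53, 0) = 0  (base case)
Total: 53 + 53 + 53 + 53 + 53 + 53 + 53 + 53 + 53 + 53 + 53 + 53 + 53 + 53 + 53 + 0 = 795

795


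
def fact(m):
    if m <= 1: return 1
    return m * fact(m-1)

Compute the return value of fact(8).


fact(8)
= 8 * fact(7)
= 8 * 7 * fact(6)
= 8 * 7 * 6 * fact(5)
= 8 * 7 * 6 * 5 * fact(4)
= 8 * 7 * 6 * 5 * 4 * fact(3)
= 8 * 7 * 6 * 5 * 4 * 3 * fact(2)
= 8 * 7 * 6 * 5 * 4 * 3 * 2 * fact(1)
= 8 * 7 * 6 * 5 * 4 * 3 * 2 * 1
= 40320

40320


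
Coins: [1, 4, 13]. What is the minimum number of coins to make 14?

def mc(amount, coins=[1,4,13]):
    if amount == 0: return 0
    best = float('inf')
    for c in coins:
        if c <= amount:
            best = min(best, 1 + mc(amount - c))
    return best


Building up with DP:
mc(0) = 0
mc(1) = min(1+mc(0)=1+0=1) = 1
mc(2) = min(1+mc(1)=1+1=2) = 2
mc(3) = min(1+mc(2)=1+2=3) = 3
mc(4) = min(1+mc(3)=1+3=4, 1+mc(0)=1+0=1) = 1
mc(5) = min(1+mc(4)=1+1=2, 1+mc(1)=1+1=2) = 2
mc(6) = min(1+mc(5)=1+2=3, 1+mc(2)=1+2=3) = 3
mc(7) = min(1+mc(6)=1+3=4, 1+mc(3)=1+3=4) = 4
mc(8) = min(1+mc(7)=1+4=5, 1+mc(4)=1+1=2) = 2
mc(9) = min(1+mc(8)=1+2=3, 1+mc(5)=1+2=3) = 3
mc(10) = min(1+mc(9)=1+3=4, 1+mc(6)=1+3=4) = 4
mc(11) = min(1+mc(10)=1+4=5, 1+mc(7)=1+4=5) = 5
mc(12) = min(1+mc(11)=1+5=6, 1+mc(8)=1+2=3) = 3
mc(13) = min(1+mc(12)=1+3=4, 1+mc(9)=1+3=4, 1+mc(0)=1+0=1) = 1
mc(14) = min(1+mc(13)=1+1=2, 1+mc(10)=1+4=5, 1+mc(1)=1+1=2) = 2

2


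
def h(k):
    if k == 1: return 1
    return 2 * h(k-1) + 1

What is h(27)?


h(27) = 2 * h(26) + 1
h(26) = 2 * h(25) + 1
h(25) = 2 * h(24) + 1
h(24) = 2 * h(23) + 1
h(23) = 2 * h(22) + 1
h(22) = 2 * h(21) + 1
h(21) = 2 * h(20) + 1
h(20) = 2 * h(19) + 1
h(19) = 2 * h(18) + 1
h(18) = 2 * h(17) + 1
h(17) = 2 * h(16) + 1
h(16) = 2 * h(15) + 1
h(15) = 2 * h(14) + 1
h(14) = 2 * h(13) + 1
h(13) = 2 * h(12) + 1
h(12) = 2 * h(11) + 1
h(11) = 2 * h(10) + 1
h(10) = 2 * h(9) + 1
h(9) = 2 * h(8) + 1
h(8) = 2 * h(7) + 1
h(7) = 2 * h(6) + 1
h(6) = 2 * h(5) + 1
h(5) = 2 * h(4) + 1
h(4) = 2 * h(3) + 1
h(3) = 2 * h(2) + 1
h(2) = 2 * h(1) + 1
h(1) = 1  (base case)
h(2) = 2 * 1 + 1 = 3
h(3) = 2 * 3 + 1 = 7
h(4) = 2 * 7 + 1 = 15
h(5) = 2 * 15 + 1 = 31
h(6) = 2 * 31 + 1 = 63
h(7) = 2 * 63 + 1 = 127
h(8) = 2 * 127 + 1 = 255
h(9) = 2 * 255 + 1 = 511
h(10) = 2 * 511 + 1 = 1023
h(11) = 2 * 1023 + 1 = 2047
h(12) = 2 * 2047 + 1 = 4095
h(13) = 2 * 4095 + 1 = 8191
h(14) = 2 * 8191 + 1 = 16383
h(15) = 2 * 16383 + 1 = 32767
h(16) = 2 * 32767 + 1 = 65535
h(17) = 2 * 65535 + 1 = 131071
h(18) = 2 * 131071 + 1 = 262143
h(19) = 2 * 262143 + 1 = 524287
h(20) = 2 * 524287 + 1 = 1048575
h(21) = 2 * 1048575 + 1 = 2097151
h(22) = 2 * 2097151 + 1 = 4194303
h(23) = 2 * 4194303 + 1 = 8388607
h(24) = 2 * 8388607 + 1 = 16777215
h(25) = 2 * 16777215 + 1 = 33554431
h(26) = 2 * 33554431 + 1 = 67108863
h(27) = 2 * 67108863 + 1 = 134217727

134217727


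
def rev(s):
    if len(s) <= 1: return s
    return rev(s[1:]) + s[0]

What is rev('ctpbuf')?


rev('ctpbuf') = rev('tpbuf') + 'c'
rev('tpbuf') = rev('pbuf') + 't'
rev('pbuf') = rev('buf') + 'p'
rev('buf') = rev('uf') + 'b'
rev('uf') = rev('f') + 'u'
rev('f') = 'f'  (base case)
Concatenating: 'f' + 'u' + 'b' + 'p' + 't' + 'c' = 'fubptc'

fubptc


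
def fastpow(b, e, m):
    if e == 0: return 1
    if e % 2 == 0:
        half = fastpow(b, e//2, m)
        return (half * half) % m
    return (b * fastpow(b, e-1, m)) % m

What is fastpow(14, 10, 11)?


fastpow(14, 10, 11): e is even, compute fastpow(14, 5, 11)
  fastpow(14, 5, 11): e is odd, compute fastpow(14, 4, 11)
    fastpow(14, 4, 11): e is even, compute fastpow(14, 2, 11)
      fastpow(14, 2, 11): e is even, compute fastpow(14, 1, 11)
        fastpow(14, 1, 11): e is odd, compute fastpow(14, 0, 11)
          fastpow(14, 0, 11) = 1
        (14 * 1) % 11 = 3
      half=3, (3*3) % 11 = 9
    half=9, (9*9) % 11 = 4
  (14 * 4) % 11 = 1
half=1, (1*1) % 11 = 1

1


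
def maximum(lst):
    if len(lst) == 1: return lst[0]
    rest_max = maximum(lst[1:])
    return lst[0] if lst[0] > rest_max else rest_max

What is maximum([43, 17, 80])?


maximum([43, 17, 80]): compare 43 with maximum([17, 80])
maximum([17, 80]): compare 17 with maximum([80])
maximum([80]) = 80  (base case)
Compare 17 with 80 -> 80
Compare 43 with 80 -> 80

80


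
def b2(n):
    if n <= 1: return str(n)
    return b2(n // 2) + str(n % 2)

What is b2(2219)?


b2(2219) = b2(1109) + '1'
b2(1109) = b2(554) + '1'
b2(554) = b2(277) + '0'
b2(277) = b2(138) + '1'
b2(138) = b2(69) + '0'
b2(69) = b2(34) + '1'
b2(34) = b2(17) + '0'
b2(17) = b2(8) + '1'
b2(8) = b2(4) + '0'
b2(4) = b2(2) + '0'
b2(2) = b2(1) + '0'
b2(1) = '1'  (base case)
Concatenating: '1' + '0' + '0' + '0' + '1' + '0' + '1' + '0' + '1' + '0' + '1' + '1' = '100010101011'

100010101011


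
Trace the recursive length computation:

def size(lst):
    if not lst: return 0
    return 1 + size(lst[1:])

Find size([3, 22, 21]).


size([3, 22, 21]) = 1 + size([22, 21])
size([22, 21]) = 1 + size([21])
size([21]) = 1 + size([])
size([]) = 0  (base case)
Unwinding: 1 + 1 + 1 + 0 = 3

3


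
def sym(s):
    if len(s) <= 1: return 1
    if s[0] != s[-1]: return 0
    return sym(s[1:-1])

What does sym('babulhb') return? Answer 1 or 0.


sym('babulhb'): s[0]='b' == s[-1]='b' -> check sym('abulh')
sym('abulh'): s[0]='a' != s[-1]='h' -> return 0
Result: 0 (not a palindrome)

0


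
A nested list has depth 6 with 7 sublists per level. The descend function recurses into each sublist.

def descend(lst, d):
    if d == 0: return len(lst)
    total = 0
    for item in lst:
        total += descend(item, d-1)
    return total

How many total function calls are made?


At depth 0 (root): 1 call
At depth 1: each of 1 parents calls descend on 7 children = 7 calls
At depth 2: each of 7 parents calls descend on 7 children = 49 calls
At depth 3: each of 49 parents calls descend on 7 children = 343 calls
At depth 4: each of 343 parents calls descend on 7 children = 2401 calls
At depth 5: each of 2401 parents calls descend on 7 children = 16807 calls
At depth 6: each of 16807 parents calls descend on 7 children = 117649 calls
Total: 1 + 7 + 49 + 343 + 2401 + 16807 + 117649 = 137257

137257


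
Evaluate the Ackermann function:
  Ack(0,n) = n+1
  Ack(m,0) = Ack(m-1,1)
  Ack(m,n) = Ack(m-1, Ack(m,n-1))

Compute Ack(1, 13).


Ack(1, 13) = Ack(0, Ack(1, 12))
  Ack(1, 12) = Ack(0, Ack(1, 11))
    Ack(1, 11) = Ack(0, Ack(1, 10))
      Ack(1, 10) = Ack(0, Ack(1, 9))
        Ack(1, 9) = Ack(0, Ack(1, 8))
          Ack(1, 8) = Ack(0, Ack(1, 7))
          Ack(1, 7) = Ack(0, Ack(1, 6))
          Ack(1, 6) = Ack(0, Ack(1, 5))
          Ack(1, 5) = Ack(0, Ack(1, 4))
          Ack(1, 4) = Ack(0, Ack(1, 3))
          Ack(1, 3) = Ack(0, Ack(1, 2))
          Ack(1, 2) = Ack(0, Ack(1, 1))
          Ack(1, 1) = Ack(0, Ack(1, 0))
          Ack(1, 0) = Ack(0, 1)
          Ack(0, 1) = 2
            = Ack(0, 2)
          Ack(0, 2) = 3
            = Ack(0, 3)
          Ack(0, 3) = 4
            = Ack(0, 4)
          Ack(0, 4) = 5
            = Ack(0, 5)
          Ack(0, 5) = 6
            = Ack(0, 6)
          Ack(0, 6) = 7
... (trace truncated)
Result: Ack(1, 13) = 15

15


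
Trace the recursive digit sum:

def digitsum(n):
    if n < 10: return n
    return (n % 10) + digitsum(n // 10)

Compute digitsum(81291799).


digitsum(81291799) = 9 + digitsum(8129179)
digitsum(8129179) = 9 + digitsum(812917)
digitsum(812917) = 7 + digitsum(81291)
digitsum(81291) = 1 + digitsum(8129)
digitsum(8129) = 9 + digitsum(812)
digitsum(812) = 2 + digitsum(81)
digitsum(81) = 1 + digitsum(8)
digitsum(8) = 8  (base case)
Total: 9 + 9 + 7 + 1 + 9 + 2 + 1 + 8 = 46

46


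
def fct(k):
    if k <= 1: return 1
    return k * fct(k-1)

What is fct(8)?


fct(8)
= 8 * fct(7)
= 8 * 7 * fct(6)
= 8 * 7 * 6 * fct(5)
= 8 * 7 * 6 * 5 * fct(4)
= 8 * 7 * 6 * 5 * 4 * fct(3)
= 8 * 7 * 6 * 5 * 4 * 3 * fct(2)
= 8 * 7 * 6 * 5 * 4 * 3 * 2 * fct(1)
= 8 * 7 * 6 * 5 * 4 * 3 * 2 * 1
= 40320

40320


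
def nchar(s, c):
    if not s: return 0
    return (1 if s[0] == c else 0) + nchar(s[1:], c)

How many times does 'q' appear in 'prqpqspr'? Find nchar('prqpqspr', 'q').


s[0]='p' != 'q' -> 0
s[0]='r' != 'q' -> 0
s[0]='q' == 'q' -> 1
s[0]='p' != 'q' -> 0
s[0]='q' == 'q' -> 1
s[0]='s' != 'q' -> 0
s[0]='p' != 'q' -> 0
s[0]='r' != 'q' -> 0
Sum: 0 + 0 + 1 + 0 + 1 + 0 + 0 + 0 = 2

2


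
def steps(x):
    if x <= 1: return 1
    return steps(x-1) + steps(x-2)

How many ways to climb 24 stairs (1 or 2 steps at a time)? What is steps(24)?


Building up from base cases:
steps(0) = 1
steps(1) = 1
steps(2) = steps(1) + steps(0) = 1 + 1 = 2
steps(3) = steps(2) + steps(1) = 2 + 1 = 3
steps(4) = steps(3) + steps(2) = 3 + 2 = 5
steps(5) = steps(4) + steps(3) = 5 + 3 = 8
steps(6) = steps(5) + steps(4) = 8 + 5 = 13
steps(7) = steps(6) + steps(5) = 13 + 8 = 21
steps(8) = steps(7) + steps(6) = 21 + 13 = 34
steps(9) = steps(8) + steps(7) = 34 + 21 = 55
steps(10) = steps(9) + steps(8) = 55 + 34 = 89
steps(11) = steps(10) + steps(9) = 89 + 55 = 144
steps(12) = steps(11) + steps(10) = 144 + 89 = 233
steps(13) = steps(12) + steps(11) = 233 + 144 = 377
steps(14) = steps(13) + steps(12) = 377 + 233 = 610
steps(15) = steps(14) + steps(13) = 610 + 377 = 987
steps(16) = steps(15) + steps(14) = 987 + 610 = 1597
steps(17) = steps(16) + steps(15) = 1597 + 987 = 2584
steps(18) = steps(17) + steps(16) = 2584 + 1597 = 4181
steps(19) = steps(18) + steps(17) = 4181 + 2584 = 6765
steps(20) = steps(19) + steps(18) = 6765 + 4181 = 10946
steps(21) = steps(20) + steps(19) = 10946 + 6765 = 17711
steps(22) = steps(21) + steps(20) = 17711 + 10946 = 28657
steps(23) = steps(22) + steps(21) = 28657 + 17711 = 46368
steps(24) = steps(23) + steps(22) = 46368 + 28657 = 75025

75025


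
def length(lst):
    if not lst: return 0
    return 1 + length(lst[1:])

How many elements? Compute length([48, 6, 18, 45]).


length([48, 6, 18, 45]) = 1 + length([6, 18, 45])
length([6, 18, 45]) = 1 + length([18, 45])
length([18, 45]) = 1 + length([45])
length([45]) = 1 + length([])
length([]) = 0  (base case)
Unwinding: 1 + 1 + 1 + 1 + 0 = 4

4


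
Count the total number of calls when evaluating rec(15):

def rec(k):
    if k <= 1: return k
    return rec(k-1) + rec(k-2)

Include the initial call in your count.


Let C(n) = total calls for rec(n)
C(0) = 1, C(1) = 1
C(2) = 1 + C(1) + C(0) = 1 + 1 + 1 = 3
C(3) = 1 + C(2) + C(1) = 1 + 3 + 1 = 5
C(4) = 1 + C(3) + C(2) = 1 + 5 + 3 = 9
C(5) = 1 + C(4) + C(3) = 1 + 9 + 5 = 15
C(6) = 1 + C(5) + C(4) = 1 + 15 + 9 = 25
C(7) = 1 + C(6) + C(5) = 1 + 25 + 15 = 41
C(8) = 1 + C(7) + C(6) = 1 + 41 + 25 = 67
C(9) = 1 + C(8) + C(7) = 1 + 67 + 41 = 109
C(10) = 1 + C(9) + C(8) = 1 + 109 + 67 = 177
C(11) = 1 + C(10) + C(9) = 1 + 177 + 109 = 287
C(12) = 1 + C(11) + C(10) = 1 + 287 + 177 = 465
C(13) = 1 + C(12) + C(11) = 1 + 465 + 287 = 753
C(14) = 1 + C(13) + C(12) = 1 + 753 + 465 = 1219
C(15) = 1 + C(14) + C(13) = 1 + 1219 + 753 = 1973

1973


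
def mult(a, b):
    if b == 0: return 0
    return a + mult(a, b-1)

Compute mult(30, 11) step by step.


mult(30, 11) = 30 + mult(30, 10)
mult(30, 10) = 30 + mult(30, 9)
mult(30, 9) = 30 + mult(30, 8)
mult(30, 8) = 30 + mult(30, 7)
mult(30, 7) = 30 + mult(30, 6)
mult(30, 6) = 30 + mult(30, 5)
mult(30, 5) = 30 + mult(30, 4)
mult(30, 4) = 30 + mult(30, 3)
mult(30, 3) = 30 + mult(30, 2)
mult(30, 2) = 30 + mult(30, 1)
mult(30, 1) = 30 + mult(30, 0)
mult(30, 0) = 0  (base case)
Total: 30 + 30 + 30 + 30 + 30 + 30 + 30 + 30 + 30 + 30 + 30 + 0 = 330

330


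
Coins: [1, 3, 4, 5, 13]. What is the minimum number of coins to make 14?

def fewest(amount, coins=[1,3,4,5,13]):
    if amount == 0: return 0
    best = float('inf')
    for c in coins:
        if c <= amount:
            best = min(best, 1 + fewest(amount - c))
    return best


Building up with DP:
fewest(0) = 0
fewest(1) = min(1+fewest(0)=1+0=1) = 1
fewest(2) = min(1+fewest(1)=1+1=2) = 2
fewest(3) = min(1+fewest(2)=1+2=3, 1+fewest(0)=1+0=1) = 1
fewest(4) = min(1+fewest(3)=1+1=2, 1+fewest(1)=1+1=2, 1+fewest(0)=1+0=1) = 1
fewest(5) = min(1+fewest(4)=1+1=2, 1+fewest(2)=1+2=3, 1+fewest(1)=1+1=2, 1+fewest(0)=1+0=1) = 1
fewest(6) = min(1+fewest(5)=1+1=2, 1+fewest(3)=1+1=2, 1+fewest(2)=1+2=3, 1+fewest(1)=1+1=2) = 2
fewest(7) = min(1+fewest(6)=1+2=3, 1+fewest(4)=1+1=2, 1+fewest(3)=1+1=2, 1+fewest(2)=1+2=3) = 2
fewest(8) = min(1+fewest(7)=1+2=3, 1+fewest(5)=1+1=2, 1+fewest(4)=1+1=2, 1+fewest(3)=1+1=2) = 2
fewest(9) = min(1+fewest(8)=1+2=3, 1+fewest(6)=1+2=3, 1+fewest(5)=1+1=2, 1+fewest(4)=1+1=2) = 2
fewest(10) = min(1+fewest(9)=1+2=3, 1+fewest(7)=1+2=3, 1+fewest(6)=1+2=3, 1+fewest(5)=1+1=2) = 2
fewest(11) = min(1+fewest(10)=1+2=3, 1+fewest(8)=1+2=3, 1+fewest(7)=1+2=3, 1+fewest(6)=1+2=3) = 3
fewest(12) = min(1+fewest(11)=1+3=4, 1+fewest(9)=1+2=3, 1+fewest(8)=1+2=3, 1+fewest(7)=1+2=3) = 3
fewest(13) = min(1+fewest(12)=1+3=4, 1+fewest(10)=1+2=3, 1+fewest(9)=1+2=3, 1+fewest(8)=1+2=3, 1+fewest(0)=1+0=1) = 1
fewest(14) = min(1+fewest(13)=1+1=2, 1+fewest(11)=1+3=4, 1+fewest(10)=1+2=3, 1+fewest(9)=1+2=3, 1+fewest(1)=1+1=2) = 2

2


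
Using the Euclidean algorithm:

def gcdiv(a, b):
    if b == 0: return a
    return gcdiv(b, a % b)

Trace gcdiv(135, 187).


gcdiv(135, 187) = gcdiv(187, 135)
gcdiv(187, 135) = gcdiv(135, 52)
gcdiv(135, 52) = gcdiv(52, 31)
gcdiv(52, 31) = gcdiv(31, 21)
gcdiv(31, 21) = gcdiv(21, 10)
gcdiv(21, 10) = gcdiv(10, 1)
gcdiv(10, 1) = gcdiv(1, 0)
gcdiv(1, 0) = 1  (base case)

1


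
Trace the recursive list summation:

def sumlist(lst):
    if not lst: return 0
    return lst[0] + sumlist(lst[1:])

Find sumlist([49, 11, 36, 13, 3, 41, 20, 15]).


sumlist([49, 11, 36, 13, 3, 41, 20, 15]) = 49 + sumlist([11, 36, 13, 3, 41, 20, 15])
sumlist([11, 36, 13, 3, 41, 20, 15]) = 11 + sumlist([36, 13, 3, 41, 20, 15])
sumlist([36, 13, 3, 41, 20, 15]) = 36 + sumlist([13, 3, 41, 20, 15])
sumlist([13, 3, 41, 20, 15]) = 13 + sumlist([3, 41, 20, 15])
sumlist([3, 41, 20, 15]) = 3 + sumlist([41, 20, 15])
sumlist([41, 20, 15]) = 41 + sumlist([20, 15])
sumlist([20, 15]) = 20 + sumlist([15])
sumlist([15]) = 15 + sumlist([])
sumlist([]) = 0  (base case)
Total: 49 + 11 + 36 + 13 + 3 + 41 + 20 + 15 + 0 = 188

188


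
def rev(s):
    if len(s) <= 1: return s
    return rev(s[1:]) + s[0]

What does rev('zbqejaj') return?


rev('zbqejaj') = rev('bqejaj') + 'z'
rev('bqejaj') = rev('qejaj') + 'b'
rev('qejaj') = rev('ejaj') + 'q'
rev('ejaj') = rev('jaj') + 'e'
rev('jaj') = rev('aj') + 'j'
rev('aj') = rev('j') + 'a'
rev('j') = 'j'  (base case)
Concatenating: 'j' + 'a' + 'j' + 'e' + 'q' + 'b' + 'z' = 'jajeqbz'

jajeqbz


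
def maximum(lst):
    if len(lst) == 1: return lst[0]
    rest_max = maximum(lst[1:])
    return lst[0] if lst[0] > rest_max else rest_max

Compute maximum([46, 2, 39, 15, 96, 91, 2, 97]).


maximum([46, 2, 39, 15, 96, 91, 2, 97]): compare 46 with maximum([2, 39, 15, 96, 91, 2, 97])
maximum([2, 39, 15, 96, 91, 2, 97]): compare 2 with maximum([39, 15, 96, 91, 2, 97])
maximum([39, 15, 96, 91, 2, 97]): compare 39 with maximum([15, 96, 91, 2, 97])
maximum([15, 96, 91, 2, 97]): compare 15 with maximum([96, 91, 2, 97])
maximum([96, 91, 2, 97]): compare 96 with maximum([91, 2, 97])
maximum([91, 2, 97]): compare 91 with maximum([2, 97])
maximum([2, 97]): compare 2 with maximum([97])
maximum([97]) = 97  (base case)
Compare 2 with 97 -> 97
Compare 91 with 97 -> 97
Compare 96 with 97 -> 97
Compare 15 with 97 -> 97
Compare 39 with 97 -> 97
Compare 2 with 97 -> 97
Compare 46 with 97 -> 97

97


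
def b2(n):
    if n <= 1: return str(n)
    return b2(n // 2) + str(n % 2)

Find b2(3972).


b2(3972) = b2(1986) + '0'
b2(1986) = b2(993) + '0'
b2(993) = b2(496) + '1'
b2(496) = b2(248) + '0'
b2(248) = b2(124) + '0'
b2(124) = b2(62) + '0'
b2(62) = b2(31) + '0'
b2(31) = b2(15) + '1'
b2(15) = b2(7) + '1'
b2(7) = b2(3) + '1'
b2(3) = b2(1) + '1'
b2(1) = '1'  (base case)
Concatenating: '1' + '1' + '1' + '1' + '1' + '0' + '0' + '0' + '0' + '1' + '0' + '0' = '111110000100'

111110000100
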